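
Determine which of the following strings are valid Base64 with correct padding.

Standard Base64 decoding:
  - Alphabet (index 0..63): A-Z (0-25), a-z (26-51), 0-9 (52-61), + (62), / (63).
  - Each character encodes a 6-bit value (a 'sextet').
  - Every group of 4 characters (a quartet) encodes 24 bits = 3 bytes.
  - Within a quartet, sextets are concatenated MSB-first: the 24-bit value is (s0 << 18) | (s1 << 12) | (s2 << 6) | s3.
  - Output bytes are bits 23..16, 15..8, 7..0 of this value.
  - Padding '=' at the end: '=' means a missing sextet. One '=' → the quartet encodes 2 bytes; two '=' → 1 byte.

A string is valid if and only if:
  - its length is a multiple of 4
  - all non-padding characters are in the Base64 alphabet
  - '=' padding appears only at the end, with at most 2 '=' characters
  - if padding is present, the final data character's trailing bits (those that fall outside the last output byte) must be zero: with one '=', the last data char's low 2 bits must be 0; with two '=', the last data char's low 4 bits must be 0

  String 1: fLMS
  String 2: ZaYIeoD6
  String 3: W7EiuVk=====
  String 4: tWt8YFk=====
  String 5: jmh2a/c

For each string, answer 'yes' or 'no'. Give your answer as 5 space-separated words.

String 1: 'fLMS' → valid
String 2: 'ZaYIeoD6' → valid
String 3: 'W7EiuVk=====' → invalid (5 pad chars (max 2))
String 4: 'tWt8YFk=====' → invalid (5 pad chars (max 2))
String 5: 'jmh2a/c' → invalid (len=7 not mult of 4)

Answer: yes yes no no no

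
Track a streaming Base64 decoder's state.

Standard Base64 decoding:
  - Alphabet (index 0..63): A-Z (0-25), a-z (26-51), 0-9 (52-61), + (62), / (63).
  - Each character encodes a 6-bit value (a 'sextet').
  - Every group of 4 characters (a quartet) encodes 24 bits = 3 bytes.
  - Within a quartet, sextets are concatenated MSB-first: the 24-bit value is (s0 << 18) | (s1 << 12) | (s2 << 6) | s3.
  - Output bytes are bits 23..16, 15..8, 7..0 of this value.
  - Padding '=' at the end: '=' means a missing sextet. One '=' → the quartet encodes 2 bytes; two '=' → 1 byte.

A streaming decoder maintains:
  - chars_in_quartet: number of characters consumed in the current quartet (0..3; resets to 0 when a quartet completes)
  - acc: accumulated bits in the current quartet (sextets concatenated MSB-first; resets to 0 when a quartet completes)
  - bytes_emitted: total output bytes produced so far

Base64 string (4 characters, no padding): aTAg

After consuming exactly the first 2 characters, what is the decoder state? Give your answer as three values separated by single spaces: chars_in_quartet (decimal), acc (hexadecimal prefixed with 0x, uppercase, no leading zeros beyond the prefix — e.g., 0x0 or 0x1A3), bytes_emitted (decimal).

Answer: 2 0x693 0

Derivation:
After char 0 ('a'=26): chars_in_quartet=1 acc=0x1A bytes_emitted=0
After char 1 ('T'=19): chars_in_quartet=2 acc=0x693 bytes_emitted=0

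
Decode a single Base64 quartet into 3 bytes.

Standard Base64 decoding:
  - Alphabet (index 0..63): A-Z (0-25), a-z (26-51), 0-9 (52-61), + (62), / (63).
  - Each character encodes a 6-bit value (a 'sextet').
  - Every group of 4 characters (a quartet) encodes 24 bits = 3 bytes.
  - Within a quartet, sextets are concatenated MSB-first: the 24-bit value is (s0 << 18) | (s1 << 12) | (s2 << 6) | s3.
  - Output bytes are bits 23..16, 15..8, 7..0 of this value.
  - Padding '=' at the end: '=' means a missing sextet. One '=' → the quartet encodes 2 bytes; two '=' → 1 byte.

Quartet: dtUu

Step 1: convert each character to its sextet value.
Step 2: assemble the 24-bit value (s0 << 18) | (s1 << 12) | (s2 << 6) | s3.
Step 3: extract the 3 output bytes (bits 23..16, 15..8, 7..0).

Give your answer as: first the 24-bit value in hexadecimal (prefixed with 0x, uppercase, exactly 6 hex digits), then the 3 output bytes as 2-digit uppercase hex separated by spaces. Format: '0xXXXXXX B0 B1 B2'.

Sextets: d=29, t=45, U=20, u=46
24-bit: (29<<18) | (45<<12) | (20<<6) | 46
      = 0x740000 | 0x02D000 | 0x000500 | 0x00002E
      = 0x76D52E
Bytes: (v>>16)&0xFF=76, (v>>8)&0xFF=D5, v&0xFF=2E

Answer: 0x76D52E 76 D5 2E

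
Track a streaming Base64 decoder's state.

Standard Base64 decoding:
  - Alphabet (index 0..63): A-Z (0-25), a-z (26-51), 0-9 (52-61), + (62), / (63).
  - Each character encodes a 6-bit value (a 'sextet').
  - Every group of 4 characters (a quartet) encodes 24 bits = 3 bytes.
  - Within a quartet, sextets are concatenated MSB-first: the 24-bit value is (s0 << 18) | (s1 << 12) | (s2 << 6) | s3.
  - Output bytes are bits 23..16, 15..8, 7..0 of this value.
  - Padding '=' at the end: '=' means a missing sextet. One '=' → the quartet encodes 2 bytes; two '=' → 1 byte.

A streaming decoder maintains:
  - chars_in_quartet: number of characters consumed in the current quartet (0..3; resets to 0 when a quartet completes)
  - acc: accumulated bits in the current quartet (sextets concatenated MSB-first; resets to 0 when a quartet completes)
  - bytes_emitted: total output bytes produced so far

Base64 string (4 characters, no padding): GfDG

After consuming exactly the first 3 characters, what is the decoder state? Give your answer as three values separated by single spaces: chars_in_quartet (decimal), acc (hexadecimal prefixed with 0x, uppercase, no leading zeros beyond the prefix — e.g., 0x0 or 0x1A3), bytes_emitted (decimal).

Answer: 3 0x67C3 0

Derivation:
After char 0 ('G'=6): chars_in_quartet=1 acc=0x6 bytes_emitted=0
After char 1 ('f'=31): chars_in_quartet=2 acc=0x19F bytes_emitted=0
After char 2 ('D'=3): chars_in_quartet=3 acc=0x67C3 bytes_emitted=0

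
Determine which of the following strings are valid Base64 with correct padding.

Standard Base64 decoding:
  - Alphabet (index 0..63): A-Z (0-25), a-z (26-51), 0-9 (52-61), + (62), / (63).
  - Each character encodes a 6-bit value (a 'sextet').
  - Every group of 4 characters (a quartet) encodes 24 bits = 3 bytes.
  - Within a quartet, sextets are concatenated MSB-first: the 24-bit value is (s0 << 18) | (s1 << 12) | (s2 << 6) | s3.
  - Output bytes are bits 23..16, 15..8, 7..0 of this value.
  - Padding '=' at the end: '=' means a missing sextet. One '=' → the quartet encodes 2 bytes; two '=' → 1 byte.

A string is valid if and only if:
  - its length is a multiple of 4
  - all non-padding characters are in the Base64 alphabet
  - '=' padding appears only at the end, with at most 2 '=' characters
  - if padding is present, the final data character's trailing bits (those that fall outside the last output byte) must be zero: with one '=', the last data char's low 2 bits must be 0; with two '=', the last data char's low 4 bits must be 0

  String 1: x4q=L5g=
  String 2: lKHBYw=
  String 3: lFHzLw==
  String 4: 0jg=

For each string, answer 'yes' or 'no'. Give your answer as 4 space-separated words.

String 1: 'x4q=L5g=' → invalid (bad char(s): ['=']; '=' in middle)
String 2: 'lKHBYw=' → invalid (len=7 not mult of 4)
String 3: 'lFHzLw==' → valid
String 4: '0jg=' → valid

Answer: no no yes yes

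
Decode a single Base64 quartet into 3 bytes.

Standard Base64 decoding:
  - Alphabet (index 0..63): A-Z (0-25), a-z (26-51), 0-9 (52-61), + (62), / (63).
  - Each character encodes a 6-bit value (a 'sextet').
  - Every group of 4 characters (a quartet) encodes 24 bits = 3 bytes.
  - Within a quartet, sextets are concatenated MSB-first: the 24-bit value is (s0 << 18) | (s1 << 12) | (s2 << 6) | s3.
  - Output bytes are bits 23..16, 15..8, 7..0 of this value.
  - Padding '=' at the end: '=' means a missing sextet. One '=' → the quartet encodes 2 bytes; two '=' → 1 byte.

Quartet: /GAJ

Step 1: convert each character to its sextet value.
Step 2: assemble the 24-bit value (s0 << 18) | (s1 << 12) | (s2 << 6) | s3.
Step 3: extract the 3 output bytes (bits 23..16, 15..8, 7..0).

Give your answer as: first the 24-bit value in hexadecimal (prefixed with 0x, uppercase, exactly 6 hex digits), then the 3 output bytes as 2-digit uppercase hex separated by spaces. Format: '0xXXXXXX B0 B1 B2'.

Sextets: /=63, G=6, A=0, J=9
24-bit: (63<<18) | (6<<12) | (0<<6) | 9
      = 0xFC0000 | 0x006000 | 0x000000 | 0x000009
      = 0xFC6009
Bytes: (v>>16)&0xFF=FC, (v>>8)&0xFF=60, v&0xFF=09

Answer: 0xFC6009 FC 60 09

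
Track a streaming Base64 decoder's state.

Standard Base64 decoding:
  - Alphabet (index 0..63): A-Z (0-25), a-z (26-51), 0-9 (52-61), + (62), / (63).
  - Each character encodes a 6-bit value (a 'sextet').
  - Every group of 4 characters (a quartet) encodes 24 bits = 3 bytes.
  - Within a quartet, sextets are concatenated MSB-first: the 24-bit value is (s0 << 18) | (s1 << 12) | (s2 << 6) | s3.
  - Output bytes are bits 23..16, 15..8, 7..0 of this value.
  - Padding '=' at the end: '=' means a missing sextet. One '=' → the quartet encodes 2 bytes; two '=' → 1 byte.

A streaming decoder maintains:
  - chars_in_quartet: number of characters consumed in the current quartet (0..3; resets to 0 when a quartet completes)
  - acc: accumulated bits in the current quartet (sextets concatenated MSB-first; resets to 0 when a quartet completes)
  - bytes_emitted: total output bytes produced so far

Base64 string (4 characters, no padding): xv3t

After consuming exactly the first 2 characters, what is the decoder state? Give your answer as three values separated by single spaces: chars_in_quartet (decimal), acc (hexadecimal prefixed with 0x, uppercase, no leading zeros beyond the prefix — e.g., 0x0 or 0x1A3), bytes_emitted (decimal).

After char 0 ('x'=49): chars_in_quartet=1 acc=0x31 bytes_emitted=0
After char 1 ('v'=47): chars_in_quartet=2 acc=0xC6F bytes_emitted=0

Answer: 2 0xC6F 0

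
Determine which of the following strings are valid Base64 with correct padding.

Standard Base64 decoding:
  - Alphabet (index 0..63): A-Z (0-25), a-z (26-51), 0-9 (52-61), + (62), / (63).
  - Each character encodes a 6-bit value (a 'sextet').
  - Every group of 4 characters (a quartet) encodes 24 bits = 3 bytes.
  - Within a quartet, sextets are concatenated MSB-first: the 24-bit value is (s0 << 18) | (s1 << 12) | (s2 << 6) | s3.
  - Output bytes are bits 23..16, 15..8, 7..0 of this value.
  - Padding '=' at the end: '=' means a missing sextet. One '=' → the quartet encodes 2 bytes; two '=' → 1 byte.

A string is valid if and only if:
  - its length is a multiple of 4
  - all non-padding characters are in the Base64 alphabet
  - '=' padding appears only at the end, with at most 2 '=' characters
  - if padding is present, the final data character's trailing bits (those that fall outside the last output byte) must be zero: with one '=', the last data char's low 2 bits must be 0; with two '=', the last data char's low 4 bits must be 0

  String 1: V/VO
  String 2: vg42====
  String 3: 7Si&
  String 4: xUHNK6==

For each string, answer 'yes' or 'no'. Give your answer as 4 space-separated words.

Answer: yes no no no

Derivation:
String 1: 'V/VO' → valid
String 2: 'vg42====' → invalid (4 pad chars (max 2))
String 3: '7Si&' → invalid (bad char(s): ['&'])
String 4: 'xUHNK6==' → invalid (bad trailing bits)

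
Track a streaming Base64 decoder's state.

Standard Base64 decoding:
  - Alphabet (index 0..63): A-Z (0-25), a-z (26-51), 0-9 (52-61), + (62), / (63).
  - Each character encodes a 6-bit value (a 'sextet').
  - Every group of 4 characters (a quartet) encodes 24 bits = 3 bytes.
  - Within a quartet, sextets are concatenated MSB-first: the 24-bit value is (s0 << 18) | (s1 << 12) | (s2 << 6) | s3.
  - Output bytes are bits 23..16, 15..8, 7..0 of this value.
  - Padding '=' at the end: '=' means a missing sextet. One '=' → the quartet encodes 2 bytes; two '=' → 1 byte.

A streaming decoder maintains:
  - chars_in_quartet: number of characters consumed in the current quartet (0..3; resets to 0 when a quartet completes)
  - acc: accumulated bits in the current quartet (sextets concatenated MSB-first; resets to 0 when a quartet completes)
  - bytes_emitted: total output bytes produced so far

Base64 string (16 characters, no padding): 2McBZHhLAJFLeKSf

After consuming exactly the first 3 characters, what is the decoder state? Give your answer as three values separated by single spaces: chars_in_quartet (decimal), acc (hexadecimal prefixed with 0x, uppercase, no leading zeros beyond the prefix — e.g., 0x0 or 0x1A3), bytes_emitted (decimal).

After char 0 ('2'=54): chars_in_quartet=1 acc=0x36 bytes_emitted=0
After char 1 ('M'=12): chars_in_quartet=2 acc=0xD8C bytes_emitted=0
After char 2 ('c'=28): chars_in_quartet=3 acc=0x3631C bytes_emitted=0

Answer: 3 0x3631C 0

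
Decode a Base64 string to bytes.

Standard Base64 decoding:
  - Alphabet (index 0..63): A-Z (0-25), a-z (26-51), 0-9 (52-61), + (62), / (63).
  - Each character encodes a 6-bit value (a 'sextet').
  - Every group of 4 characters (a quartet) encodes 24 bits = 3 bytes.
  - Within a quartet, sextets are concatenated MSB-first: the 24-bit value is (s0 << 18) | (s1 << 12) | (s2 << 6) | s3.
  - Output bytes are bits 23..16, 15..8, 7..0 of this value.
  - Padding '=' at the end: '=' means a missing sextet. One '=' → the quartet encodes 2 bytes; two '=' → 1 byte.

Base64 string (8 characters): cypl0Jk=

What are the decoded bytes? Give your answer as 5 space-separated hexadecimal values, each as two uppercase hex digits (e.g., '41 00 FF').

Answer: 73 2A 65 D0 99

Derivation:
After char 0 ('c'=28): chars_in_quartet=1 acc=0x1C bytes_emitted=0
After char 1 ('y'=50): chars_in_quartet=2 acc=0x732 bytes_emitted=0
After char 2 ('p'=41): chars_in_quartet=3 acc=0x1CCA9 bytes_emitted=0
After char 3 ('l'=37): chars_in_quartet=4 acc=0x732A65 -> emit 73 2A 65, reset; bytes_emitted=3
After char 4 ('0'=52): chars_in_quartet=1 acc=0x34 bytes_emitted=3
After char 5 ('J'=9): chars_in_quartet=2 acc=0xD09 bytes_emitted=3
After char 6 ('k'=36): chars_in_quartet=3 acc=0x34264 bytes_emitted=3
Padding '=': partial quartet acc=0x34264 -> emit D0 99; bytes_emitted=5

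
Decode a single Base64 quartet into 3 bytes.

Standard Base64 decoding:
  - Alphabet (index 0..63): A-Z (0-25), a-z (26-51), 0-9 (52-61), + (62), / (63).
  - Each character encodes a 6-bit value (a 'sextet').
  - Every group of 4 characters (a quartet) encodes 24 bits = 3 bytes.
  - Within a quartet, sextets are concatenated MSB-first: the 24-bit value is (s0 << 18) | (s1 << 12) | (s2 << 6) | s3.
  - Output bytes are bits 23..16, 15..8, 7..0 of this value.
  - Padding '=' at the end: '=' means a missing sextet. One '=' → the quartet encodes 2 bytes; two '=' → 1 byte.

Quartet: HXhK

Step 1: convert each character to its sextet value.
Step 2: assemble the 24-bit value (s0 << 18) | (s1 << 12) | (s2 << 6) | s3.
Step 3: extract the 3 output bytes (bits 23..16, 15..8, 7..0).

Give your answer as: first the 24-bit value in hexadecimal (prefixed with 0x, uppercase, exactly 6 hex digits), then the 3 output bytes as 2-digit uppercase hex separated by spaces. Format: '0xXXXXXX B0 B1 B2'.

Answer: 0x1D784A 1D 78 4A

Derivation:
Sextets: H=7, X=23, h=33, K=10
24-bit: (7<<18) | (23<<12) | (33<<6) | 10
      = 0x1C0000 | 0x017000 | 0x000840 | 0x00000A
      = 0x1D784A
Bytes: (v>>16)&0xFF=1D, (v>>8)&0xFF=78, v&0xFF=4A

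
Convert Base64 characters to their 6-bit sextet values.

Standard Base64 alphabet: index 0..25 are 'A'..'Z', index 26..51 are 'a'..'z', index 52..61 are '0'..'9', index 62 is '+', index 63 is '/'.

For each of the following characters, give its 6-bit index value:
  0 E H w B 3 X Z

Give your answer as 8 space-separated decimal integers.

'0': 0..9 range, 52 + ord('0') − ord('0') = 52
'E': A..Z range, ord('E') − ord('A') = 4
'H': A..Z range, ord('H') − ord('A') = 7
'w': a..z range, 26 + ord('w') − ord('a') = 48
'B': A..Z range, ord('B') − ord('A') = 1
'3': 0..9 range, 52 + ord('3') − ord('0') = 55
'X': A..Z range, ord('X') − ord('A') = 23
'Z': A..Z range, ord('Z') − ord('A') = 25

Answer: 52 4 7 48 1 55 23 25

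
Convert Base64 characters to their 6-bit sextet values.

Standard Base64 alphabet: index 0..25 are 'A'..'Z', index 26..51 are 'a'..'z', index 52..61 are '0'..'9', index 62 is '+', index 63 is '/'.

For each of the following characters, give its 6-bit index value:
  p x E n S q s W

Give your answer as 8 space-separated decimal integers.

'p': a..z range, 26 + ord('p') − ord('a') = 41
'x': a..z range, 26 + ord('x') − ord('a') = 49
'E': A..Z range, ord('E') − ord('A') = 4
'n': a..z range, 26 + ord('n') − ord('a') = 39
'S': A..Z range, ord('S') − ord('A') = 18
'q': a..z range, 26 + ord('q') − ord('a') = 42
's': a..z range, 26 + ord('s') − ord('a') = 44
'W': A..Z range, ord('W') − ord('A') = 22

Answer: 41 49 4 39 18 42 44 22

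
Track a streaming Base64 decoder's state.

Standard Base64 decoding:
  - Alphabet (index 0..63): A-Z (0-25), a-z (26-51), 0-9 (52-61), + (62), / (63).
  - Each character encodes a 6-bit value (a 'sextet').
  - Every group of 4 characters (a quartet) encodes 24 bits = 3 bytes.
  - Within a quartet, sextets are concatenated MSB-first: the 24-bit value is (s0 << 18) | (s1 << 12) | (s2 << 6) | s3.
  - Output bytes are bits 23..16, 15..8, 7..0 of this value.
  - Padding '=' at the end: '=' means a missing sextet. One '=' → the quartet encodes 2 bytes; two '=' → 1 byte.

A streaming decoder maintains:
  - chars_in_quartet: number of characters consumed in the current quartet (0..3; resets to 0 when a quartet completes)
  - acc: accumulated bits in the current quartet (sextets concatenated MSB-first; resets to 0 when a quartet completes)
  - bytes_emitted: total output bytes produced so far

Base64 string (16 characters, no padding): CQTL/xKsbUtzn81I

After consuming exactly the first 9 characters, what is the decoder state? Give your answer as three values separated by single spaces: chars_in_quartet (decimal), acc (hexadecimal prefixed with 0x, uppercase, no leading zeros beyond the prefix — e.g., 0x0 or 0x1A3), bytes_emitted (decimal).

Answer: 1 0x1B 6

Derivation:
After char 0 ('C'=2): chars_in_quartet=1 acc=0x2 bytes_emitted=0
After char 1 ('Q'=16): chars_in_quartet=2 acc=0x90 bytes_emitted=0
After char 2 ('T'=19): chars_in_quartet=3 acc=0x2413 bytes_emitted=0
After char 3 ('L'=11): chars_in_quartet=4 acc=0x904CB -> emit 09 04 CB, reset; bytes_emitted=3
After char 4 ('/'=63): chars_in_quartet=1 acc=0x3F bytes_emitted=3
After char 5 ('x'=49): chars_in_quartet=2 acc=0xFF1 bytes_emitted=3
After char 6 ('K'=10): chars_in_quartet=3 acc=0x3FC4A bytes_emitted=3
After char 7 ('s'=44): chars_in_quartet=4 acc=0xFF12AC -> emit FF 12 AC, reset; bytes_emitted=6
After char 8 ('b'=27): chars_in_quartet=1 acc=0x1B bytes_emitted=6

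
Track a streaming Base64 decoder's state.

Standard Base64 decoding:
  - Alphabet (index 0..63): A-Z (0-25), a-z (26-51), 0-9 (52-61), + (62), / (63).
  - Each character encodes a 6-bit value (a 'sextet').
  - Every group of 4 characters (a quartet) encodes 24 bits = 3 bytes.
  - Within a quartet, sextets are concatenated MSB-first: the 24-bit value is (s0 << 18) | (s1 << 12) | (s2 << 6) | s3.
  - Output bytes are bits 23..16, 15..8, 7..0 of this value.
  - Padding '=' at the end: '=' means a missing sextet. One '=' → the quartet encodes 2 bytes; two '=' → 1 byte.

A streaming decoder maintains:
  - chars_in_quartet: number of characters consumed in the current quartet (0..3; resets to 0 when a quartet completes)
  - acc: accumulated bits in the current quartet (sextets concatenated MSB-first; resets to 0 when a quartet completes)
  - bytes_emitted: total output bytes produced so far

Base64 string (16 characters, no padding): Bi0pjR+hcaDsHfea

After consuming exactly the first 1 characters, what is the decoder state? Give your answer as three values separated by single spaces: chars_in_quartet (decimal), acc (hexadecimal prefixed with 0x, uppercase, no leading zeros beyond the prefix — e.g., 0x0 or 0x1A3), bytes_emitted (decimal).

Answer: 1 0x1 0

Derivation:
After char 0 ('B'=1): chars_in_quartet=1 acc=0x1 bytes_emitted=0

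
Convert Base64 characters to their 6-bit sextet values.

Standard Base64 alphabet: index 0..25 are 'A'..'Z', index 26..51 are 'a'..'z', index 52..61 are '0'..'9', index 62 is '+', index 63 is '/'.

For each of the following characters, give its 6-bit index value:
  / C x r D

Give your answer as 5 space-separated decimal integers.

Answer: 63 2 49 43 3

Derivation:
'/': index 63
'C': A..Z range, ord('C') − ord('A') = 2
'x': a..z range, 26 + ord('x') − ord('a') = 49
'r': a..z range, 26 + ord('r') − ord('a') = 43
'D': A..Z range, ord('D') − ord('A') = 3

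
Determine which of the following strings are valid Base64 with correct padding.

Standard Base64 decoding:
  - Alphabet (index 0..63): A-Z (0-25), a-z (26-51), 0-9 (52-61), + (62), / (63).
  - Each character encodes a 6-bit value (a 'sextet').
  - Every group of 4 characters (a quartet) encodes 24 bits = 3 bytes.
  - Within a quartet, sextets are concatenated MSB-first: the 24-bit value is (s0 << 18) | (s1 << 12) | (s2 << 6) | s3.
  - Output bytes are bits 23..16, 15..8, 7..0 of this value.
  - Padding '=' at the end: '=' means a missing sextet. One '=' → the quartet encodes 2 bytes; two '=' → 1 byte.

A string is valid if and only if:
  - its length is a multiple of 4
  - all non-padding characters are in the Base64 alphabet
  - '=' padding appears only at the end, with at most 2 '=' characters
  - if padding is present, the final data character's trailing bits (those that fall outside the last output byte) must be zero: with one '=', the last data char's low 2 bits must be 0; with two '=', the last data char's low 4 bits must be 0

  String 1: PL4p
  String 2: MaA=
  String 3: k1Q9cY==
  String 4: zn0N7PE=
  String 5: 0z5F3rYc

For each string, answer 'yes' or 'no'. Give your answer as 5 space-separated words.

Answer: yes yes no yes yes

Derivation:
String 1: 'PL4p' → valid
String 2: 'MaA=' → valid
String 3: 'k1Q9cY==' → invalid (bad trailing bits)
String 4: 'zn0N7PE=' → valid
String 5: '0z5F3rYc' → valid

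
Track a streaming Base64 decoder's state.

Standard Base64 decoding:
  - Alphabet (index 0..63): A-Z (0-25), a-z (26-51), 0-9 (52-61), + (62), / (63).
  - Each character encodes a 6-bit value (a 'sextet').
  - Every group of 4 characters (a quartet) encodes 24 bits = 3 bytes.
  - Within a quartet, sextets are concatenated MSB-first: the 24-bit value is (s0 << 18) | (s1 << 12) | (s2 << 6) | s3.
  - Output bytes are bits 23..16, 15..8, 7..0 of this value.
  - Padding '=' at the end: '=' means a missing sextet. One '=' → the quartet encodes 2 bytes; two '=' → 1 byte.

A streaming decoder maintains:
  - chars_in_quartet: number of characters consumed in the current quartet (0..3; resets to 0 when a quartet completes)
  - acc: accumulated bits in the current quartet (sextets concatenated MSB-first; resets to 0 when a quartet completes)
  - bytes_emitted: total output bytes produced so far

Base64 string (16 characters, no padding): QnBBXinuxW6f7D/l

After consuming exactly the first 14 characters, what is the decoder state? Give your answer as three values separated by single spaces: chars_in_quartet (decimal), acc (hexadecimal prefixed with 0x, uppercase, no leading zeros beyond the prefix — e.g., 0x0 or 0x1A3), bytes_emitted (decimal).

After char 0 ('Q'=16): chars_in_quartet=1 acc=0x10 bytes_emitted=0
After char 1 ('n'=39): chars_in_quartet=2 acc=0x427 bytes_emitted=0
After char 2 ('B'=1): chars_in_quartet=3 acc=0x109C1 bytes_emitted=0
After char 3 ('B'=1): chars_in_quartet=4 acc=0x427041 -> emit 42 70 41, reset; bytes_emitted=3
After char 4 ('X'=23): chars_in_quartet=1 acc=0x17 bytes_emitted=3
After char 5 ('i'=34): chars_in_quartet=2 acc=0x5E2 bytes_emitted=3
After char 6 ('n'=39): chars_in_quartet=3 acc=0x178A7 bytes_emitted=3
After char 7 ('u'=46): chars_in_quartet=4 acc=0x5E29EE -> emit 5E 29 EE, reset; bytes_emitted=6
After char 8 ('x'=49): chars_in_quartet=1 acc=0x31 bytes_emitted=6
After char 9 ('W'=22): chars_in_quartet=2 acc=0xC56 bytes_emitted=6
After char 10 ('6'=58): chars_in_quartet=3 acc=0x315BA bytes_emitted=6
After char 11 ('f'=31): chars_in_quartet=4 acc=0xC56E9F -> emit C5 6E 9F, reset; bytes_emitted=9
After char 12 ('7'=59): chars_in_quartet=1 acc=0x3B bytes_emitted=9
After char 13 ('D'=3): chars_in_quartet=2 acc=0xEC3 bytes_emitted=9

Answer: 2 0xEC3 9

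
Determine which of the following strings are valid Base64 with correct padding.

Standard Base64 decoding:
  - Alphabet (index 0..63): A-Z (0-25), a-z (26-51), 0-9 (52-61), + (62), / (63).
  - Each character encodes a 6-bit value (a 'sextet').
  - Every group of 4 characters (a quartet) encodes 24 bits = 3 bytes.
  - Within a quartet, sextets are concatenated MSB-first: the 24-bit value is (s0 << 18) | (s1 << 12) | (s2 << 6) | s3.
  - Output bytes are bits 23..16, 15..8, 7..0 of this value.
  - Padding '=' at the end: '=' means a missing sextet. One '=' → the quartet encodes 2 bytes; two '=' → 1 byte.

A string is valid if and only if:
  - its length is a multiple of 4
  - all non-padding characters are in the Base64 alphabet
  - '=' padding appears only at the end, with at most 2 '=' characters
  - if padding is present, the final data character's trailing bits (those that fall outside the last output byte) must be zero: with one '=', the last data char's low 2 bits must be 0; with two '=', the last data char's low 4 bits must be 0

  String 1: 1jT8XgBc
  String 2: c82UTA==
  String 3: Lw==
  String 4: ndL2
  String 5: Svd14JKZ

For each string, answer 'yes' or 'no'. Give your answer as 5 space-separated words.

Answer: yes yes yes yes yes

Derivation:
String 1: '1jT8XgBc' → valid
String 2: 'c82UTA==' → valid
String 3: 'Lw==' → valid
String 4: 'ndL2' → valid
String 5: 'Svd14JKZ' → valid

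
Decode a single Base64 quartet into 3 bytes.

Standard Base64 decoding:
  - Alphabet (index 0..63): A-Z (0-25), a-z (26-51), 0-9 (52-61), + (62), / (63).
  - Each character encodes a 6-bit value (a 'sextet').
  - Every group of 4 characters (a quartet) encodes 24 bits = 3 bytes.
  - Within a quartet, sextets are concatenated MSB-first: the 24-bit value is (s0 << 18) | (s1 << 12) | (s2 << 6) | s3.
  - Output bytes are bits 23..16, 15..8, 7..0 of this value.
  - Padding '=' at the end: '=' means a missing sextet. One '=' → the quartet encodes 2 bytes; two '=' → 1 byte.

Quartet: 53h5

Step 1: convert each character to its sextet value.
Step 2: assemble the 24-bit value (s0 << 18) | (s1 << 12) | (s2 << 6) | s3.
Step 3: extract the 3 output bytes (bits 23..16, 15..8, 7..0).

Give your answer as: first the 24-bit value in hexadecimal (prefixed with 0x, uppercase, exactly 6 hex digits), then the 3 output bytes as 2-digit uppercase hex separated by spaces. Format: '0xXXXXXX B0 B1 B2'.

Sextets: 5=57, 3=55, h=33, 5=57
24-bit: (57<<18) | (55<<12) | (33<<6) | 57
      = 0xE40000 | 0x037000 | 0x000840 | 0x000039
      = 0xE77879
Bytes: (v>>16)&0xFF=E7, (v>>8)&0xFF=78, v&0xFF=79

Answer: 0xE77879 E7 78 79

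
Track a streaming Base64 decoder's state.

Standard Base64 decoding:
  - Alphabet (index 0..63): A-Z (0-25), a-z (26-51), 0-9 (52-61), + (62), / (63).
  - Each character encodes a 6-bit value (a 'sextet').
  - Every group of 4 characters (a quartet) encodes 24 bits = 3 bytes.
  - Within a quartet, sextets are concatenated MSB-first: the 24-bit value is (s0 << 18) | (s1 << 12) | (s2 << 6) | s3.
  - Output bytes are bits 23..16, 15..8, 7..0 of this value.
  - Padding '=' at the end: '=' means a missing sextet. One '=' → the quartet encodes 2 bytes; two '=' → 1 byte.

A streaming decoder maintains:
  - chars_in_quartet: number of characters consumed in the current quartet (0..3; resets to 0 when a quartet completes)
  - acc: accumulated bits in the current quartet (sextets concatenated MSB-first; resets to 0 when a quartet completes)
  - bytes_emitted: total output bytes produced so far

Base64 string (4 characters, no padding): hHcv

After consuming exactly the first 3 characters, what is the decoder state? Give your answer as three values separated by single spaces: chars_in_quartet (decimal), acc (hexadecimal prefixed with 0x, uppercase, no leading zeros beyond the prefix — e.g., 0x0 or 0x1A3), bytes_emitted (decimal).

After char 0 ('h'=33): chars_in_quartet=1 acc=0x21 bytes_emitted=0
After char 1 ('H'=7): chars_in_quartet=2 acc=0x847 bytes_emitted=0
After char 2 ('c'=28): chars_in_quartet=3 acc=0x211DC bytes_emitted=0

Answer: 3 0x211DC 0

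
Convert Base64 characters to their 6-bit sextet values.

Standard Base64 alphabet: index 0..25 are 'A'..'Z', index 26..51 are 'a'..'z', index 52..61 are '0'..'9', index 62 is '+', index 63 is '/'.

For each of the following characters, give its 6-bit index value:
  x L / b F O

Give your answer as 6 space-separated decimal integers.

Answer: 49 11 63 27 5 14

Derivation:
'x': a..z range, 26 + ord('x') − ord('a') = 49
'L': A..Z range, ord('L') − ord('A') = 11
'/': index 63
'b': a..z range, 26 + ord('b') − ord('a') = 27
'F': A..Z range, ord('F') − ord('A') = 5
'O': A..Z range, ord('O') − ord('A') = 14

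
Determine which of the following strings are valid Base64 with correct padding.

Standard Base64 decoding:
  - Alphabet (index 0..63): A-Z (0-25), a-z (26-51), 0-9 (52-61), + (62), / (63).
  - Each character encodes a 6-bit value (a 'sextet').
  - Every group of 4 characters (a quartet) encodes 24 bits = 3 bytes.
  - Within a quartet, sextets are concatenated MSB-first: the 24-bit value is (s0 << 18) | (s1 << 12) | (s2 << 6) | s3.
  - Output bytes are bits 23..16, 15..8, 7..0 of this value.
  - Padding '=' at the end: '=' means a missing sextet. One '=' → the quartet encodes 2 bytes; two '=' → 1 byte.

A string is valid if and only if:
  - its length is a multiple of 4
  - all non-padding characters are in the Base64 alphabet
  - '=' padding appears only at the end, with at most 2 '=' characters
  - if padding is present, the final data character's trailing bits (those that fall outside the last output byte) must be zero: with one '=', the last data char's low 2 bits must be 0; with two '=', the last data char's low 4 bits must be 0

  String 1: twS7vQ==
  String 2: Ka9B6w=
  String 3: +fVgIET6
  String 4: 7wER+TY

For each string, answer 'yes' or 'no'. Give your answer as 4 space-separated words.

Answer: yes no yes no

Derivation:
String 1: 'twS7vQ==' → valid
String 2: 'Ka9B6w=' → invalid (len=7 not mult of 4)
String 3: '+fVgIET6' → valid
String 4: '7wER+TY' → invalid (len=7 not mult of 4)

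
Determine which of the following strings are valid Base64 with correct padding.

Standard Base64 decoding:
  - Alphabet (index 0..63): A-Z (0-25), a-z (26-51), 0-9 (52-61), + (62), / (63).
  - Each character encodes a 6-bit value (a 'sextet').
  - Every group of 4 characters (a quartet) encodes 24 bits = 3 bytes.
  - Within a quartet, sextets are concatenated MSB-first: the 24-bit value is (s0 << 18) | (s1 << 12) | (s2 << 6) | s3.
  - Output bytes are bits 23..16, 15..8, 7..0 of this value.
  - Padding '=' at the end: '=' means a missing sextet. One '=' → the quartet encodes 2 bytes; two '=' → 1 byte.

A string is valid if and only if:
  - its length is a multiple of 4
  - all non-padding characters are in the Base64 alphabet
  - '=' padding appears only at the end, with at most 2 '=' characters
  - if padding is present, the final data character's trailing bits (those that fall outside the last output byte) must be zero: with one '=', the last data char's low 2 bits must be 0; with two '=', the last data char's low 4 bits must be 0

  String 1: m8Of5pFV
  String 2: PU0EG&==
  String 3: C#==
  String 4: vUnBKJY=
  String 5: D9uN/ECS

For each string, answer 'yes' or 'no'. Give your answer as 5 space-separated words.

Answer: yes no no yes yes

Derivation:
String 1: 'm8Of5pFV' → valid
String 2: 'PU0EG&==' → invalid (bad char(s): ['&'])
String 3: 'C#==' → invalid (bad char(s): ['#'])
String 4: 'vUnBKJY=' → valid
String 5: 'D9uN/ECS' → valid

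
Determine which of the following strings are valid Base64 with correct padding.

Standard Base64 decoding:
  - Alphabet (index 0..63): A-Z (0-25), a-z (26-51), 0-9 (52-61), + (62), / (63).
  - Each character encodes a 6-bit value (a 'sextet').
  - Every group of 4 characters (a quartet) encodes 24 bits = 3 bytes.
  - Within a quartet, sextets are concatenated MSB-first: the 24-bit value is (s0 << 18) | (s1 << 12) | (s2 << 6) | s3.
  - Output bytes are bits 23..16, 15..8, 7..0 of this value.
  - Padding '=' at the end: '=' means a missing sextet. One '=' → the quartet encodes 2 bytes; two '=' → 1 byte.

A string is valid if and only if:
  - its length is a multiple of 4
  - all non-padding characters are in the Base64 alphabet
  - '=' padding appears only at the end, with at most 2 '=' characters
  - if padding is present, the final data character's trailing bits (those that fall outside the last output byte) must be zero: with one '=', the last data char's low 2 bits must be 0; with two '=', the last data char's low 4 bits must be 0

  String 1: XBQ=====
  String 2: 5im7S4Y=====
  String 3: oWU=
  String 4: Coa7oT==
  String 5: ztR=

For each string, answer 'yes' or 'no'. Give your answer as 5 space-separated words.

String 1: 'XBQ=====' → invalid (5 pad chars (max 2))
String 2: '5im7S4Y=====' → invalid (5 pad chars (max 2))
String 3: 'oWU=' → valid
String 4: 'Coa7oT==' → invalid (bad trailing bits)
String 5: 'ztR=' → invalid (bad trailing bits)

Answer: no no yes no no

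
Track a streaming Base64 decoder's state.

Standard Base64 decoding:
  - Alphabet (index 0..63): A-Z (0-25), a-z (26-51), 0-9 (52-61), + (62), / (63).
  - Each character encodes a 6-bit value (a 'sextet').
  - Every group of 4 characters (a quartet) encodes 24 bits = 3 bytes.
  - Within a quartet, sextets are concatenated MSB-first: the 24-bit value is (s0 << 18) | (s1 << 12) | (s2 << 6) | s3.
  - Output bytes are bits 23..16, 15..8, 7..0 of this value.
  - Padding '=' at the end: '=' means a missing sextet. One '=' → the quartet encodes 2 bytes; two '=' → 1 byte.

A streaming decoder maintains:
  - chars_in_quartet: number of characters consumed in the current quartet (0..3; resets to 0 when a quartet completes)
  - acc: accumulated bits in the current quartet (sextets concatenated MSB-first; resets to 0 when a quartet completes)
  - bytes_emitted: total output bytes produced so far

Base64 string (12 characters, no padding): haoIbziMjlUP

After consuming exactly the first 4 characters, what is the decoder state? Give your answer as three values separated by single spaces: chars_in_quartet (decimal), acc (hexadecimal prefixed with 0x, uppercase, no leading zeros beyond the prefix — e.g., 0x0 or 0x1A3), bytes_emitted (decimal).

After char 0 ('h'=33): chars_in_quartet=1 acc=0x21 bytes_emitted=0
After char 1 ('a'=26): chars_in_quartet=2 acc=0x85A bytes_emitted=0
After char 2 ('o'=40): chars_in_quartet=3 acc=0x216A8 bytes_emitted=0
After char 3 ('I'=8): chars_in_quartet=4 acc=0x85AA08 -> emit 85 AA 08, reset; bytes_emitted=3

Answer: 0 0x0 3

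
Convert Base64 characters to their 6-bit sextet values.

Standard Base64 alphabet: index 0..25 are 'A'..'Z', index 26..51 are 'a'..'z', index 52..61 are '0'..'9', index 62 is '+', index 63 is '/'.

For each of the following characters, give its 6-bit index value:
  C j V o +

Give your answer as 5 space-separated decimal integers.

Answer: 2 35 21 40 62

Derivation:
'C': A..Z range, ord('C') − ord('A') = 2
'j': a..z range, 26 + ord('j') − ord('a') = 35
'V': A..Z range, ord('V') − ord('A') = 21
'o': a..z range, 26 + ord('o') − ord('a') = 40
'+': index 62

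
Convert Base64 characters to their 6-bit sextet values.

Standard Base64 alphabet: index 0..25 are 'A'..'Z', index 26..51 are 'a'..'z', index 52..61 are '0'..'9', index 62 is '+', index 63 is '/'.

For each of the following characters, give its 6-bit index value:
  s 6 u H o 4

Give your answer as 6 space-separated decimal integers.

's': a..z range, 26 + ord('s') − ord('a') = 44
'6': 0..9 range, 52 + ord('6') − ord('0') = 58
'u': a..z range, 26 + ord('u') − ord('a') = 46
'H': A..Z range, ord('H') − ord('A') = 7
'o': a..z range, 26 + ord('o') − ord('a') = 40
'4': 0..9 range, 52 + ord('4') − ord('0') = 56

Answer: 44 58 46 7 40 56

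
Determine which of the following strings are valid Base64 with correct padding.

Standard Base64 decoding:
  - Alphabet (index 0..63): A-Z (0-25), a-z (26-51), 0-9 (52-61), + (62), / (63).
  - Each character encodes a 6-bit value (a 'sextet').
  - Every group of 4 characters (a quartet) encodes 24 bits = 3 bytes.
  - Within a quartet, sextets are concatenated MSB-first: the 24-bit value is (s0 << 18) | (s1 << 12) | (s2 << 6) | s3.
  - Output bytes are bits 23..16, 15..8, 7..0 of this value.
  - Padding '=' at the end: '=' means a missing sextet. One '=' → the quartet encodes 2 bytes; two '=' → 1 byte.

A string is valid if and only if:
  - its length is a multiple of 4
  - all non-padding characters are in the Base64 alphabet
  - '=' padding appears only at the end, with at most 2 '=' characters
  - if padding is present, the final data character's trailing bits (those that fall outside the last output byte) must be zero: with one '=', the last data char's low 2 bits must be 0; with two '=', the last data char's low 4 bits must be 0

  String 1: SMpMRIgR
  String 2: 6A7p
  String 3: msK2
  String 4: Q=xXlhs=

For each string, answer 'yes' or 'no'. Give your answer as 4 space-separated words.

String 1: 'SMpMRIgR' → valid
String 2: '6A7p' → valid
String 3: 'msK2' → valid
String 4: 'Q=xXlhs=' → invalid (bad char(s): ['=']; '=' in middle)

Answer: yes yes yes no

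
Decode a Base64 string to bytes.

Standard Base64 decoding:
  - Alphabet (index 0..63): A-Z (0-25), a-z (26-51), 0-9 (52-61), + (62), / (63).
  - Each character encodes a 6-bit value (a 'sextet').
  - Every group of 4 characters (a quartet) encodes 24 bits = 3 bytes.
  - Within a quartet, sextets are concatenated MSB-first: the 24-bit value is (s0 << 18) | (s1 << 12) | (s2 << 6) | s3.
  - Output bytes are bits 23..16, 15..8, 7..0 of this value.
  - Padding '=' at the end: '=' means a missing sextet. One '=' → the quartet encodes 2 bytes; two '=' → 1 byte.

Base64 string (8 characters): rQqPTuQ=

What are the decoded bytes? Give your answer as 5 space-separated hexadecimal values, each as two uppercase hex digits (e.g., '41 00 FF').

After char 0 ('r'=43): chars_in_quartet=1 acc=0x2B bytes_emitted=0
After char 1 ('Q'=16): chars_in_quartet=2 acc=0xAD0 bytes_emitted=0
After char 2 ('q'=42): chars_in_quartet=3 acc=0x2B42A bytes_emitted=0
After char 3 ('P'=15): chars_in_quartet=4 acc=0xAD0A8F -> emit AD 0A 8F, reset; bytes_emitted=3
After char 4 ('T'=19): chars_in_quartet=1 acc=0x13 bytes_emitted=3
After char 5 ('u'=46): chars_in_quartet=2 acc=0x4EE bytes_emitted=3
After char 6 ('Q'=16): chars_in_quartet=3 acc=0x13B90 bytes_emitted=3
Padding '=': partial quartet acc=0x13B90 -> emit 4E E4; bytes_emitted=5

Answer: AD 0A 8F 4E E4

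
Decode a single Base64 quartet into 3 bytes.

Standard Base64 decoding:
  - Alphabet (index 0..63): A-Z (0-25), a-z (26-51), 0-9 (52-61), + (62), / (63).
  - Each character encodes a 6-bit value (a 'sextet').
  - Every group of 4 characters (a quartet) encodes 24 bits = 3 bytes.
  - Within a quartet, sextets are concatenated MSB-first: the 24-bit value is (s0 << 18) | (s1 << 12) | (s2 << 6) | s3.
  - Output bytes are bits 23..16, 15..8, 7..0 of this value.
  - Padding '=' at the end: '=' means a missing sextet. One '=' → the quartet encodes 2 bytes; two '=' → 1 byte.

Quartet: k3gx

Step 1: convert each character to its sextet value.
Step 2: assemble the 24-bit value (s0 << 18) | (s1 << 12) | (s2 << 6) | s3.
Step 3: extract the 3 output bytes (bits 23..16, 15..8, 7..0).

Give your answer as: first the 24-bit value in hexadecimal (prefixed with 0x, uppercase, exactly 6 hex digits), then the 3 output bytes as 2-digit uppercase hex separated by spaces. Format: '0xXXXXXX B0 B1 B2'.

Answer: 0x937831 93 78 31

Derivation:
Sextets: k=36, 3=55, g=32, x=49
24-bit: (36<<18) | (55<<12) | (32<<6) | 49
      = 0x900000 | 0x037000 | 0x000800 | 0x000031
      = 0x937831
Bytes: (v>>16)&0xFF=93, (v>>8)&0xFF=78, v&0xFF=31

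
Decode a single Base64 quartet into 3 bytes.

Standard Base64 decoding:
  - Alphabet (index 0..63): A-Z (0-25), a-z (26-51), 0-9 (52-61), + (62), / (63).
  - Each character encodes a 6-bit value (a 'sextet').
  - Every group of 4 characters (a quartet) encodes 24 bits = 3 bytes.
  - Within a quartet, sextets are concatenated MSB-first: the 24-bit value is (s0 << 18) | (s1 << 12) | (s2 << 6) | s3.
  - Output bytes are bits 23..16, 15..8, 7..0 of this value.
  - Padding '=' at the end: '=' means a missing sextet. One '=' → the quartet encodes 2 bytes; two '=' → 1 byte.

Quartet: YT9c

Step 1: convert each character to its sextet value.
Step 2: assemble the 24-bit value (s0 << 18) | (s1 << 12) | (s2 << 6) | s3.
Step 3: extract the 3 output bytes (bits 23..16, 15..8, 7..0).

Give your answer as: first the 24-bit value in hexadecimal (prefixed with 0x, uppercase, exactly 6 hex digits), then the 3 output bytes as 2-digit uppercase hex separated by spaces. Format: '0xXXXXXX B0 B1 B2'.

Sextets: Y=24, T=19, 9=61, c=28
24-bit: (24<<18) | (19<<12) | (61<<6) | 28
      = 0x600000 | 0x013000 | 0x000F40 | 0x00001C
      = 0x613F5C
Bytes: (v>>16)&0xFF=61, (v>>8)&0xFF=3F, v&0xFF=5C

Answer: 0x613F5C 61 3F 5C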